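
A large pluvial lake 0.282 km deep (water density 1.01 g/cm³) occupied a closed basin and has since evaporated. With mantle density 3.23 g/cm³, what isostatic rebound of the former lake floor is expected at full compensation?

u = d ρ_w/ρ_m = 0.282 km × 1.01/3.23 = 0.0882 km.

0.0882 km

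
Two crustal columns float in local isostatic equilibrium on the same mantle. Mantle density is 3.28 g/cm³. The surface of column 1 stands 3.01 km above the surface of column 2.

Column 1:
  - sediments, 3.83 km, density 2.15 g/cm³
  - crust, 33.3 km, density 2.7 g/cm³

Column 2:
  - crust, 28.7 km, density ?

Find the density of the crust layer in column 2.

2.8 g/cm³

Take the compensation level at the base of the deeper column (depth z_c below the surface of column 1) and equate Σ ρ_i t_i down to z_c; mantle fills any gap and the z_c terms cancel.
Column 1: 3.83×2.15 + 33.3×2.7 + (z_c − 37.13)×3.28
Column 2: 3.01×0 + 28.7×ρ + (z_c − 3.01 − 28.7)×3.28
The z_c×3.28 term appears on both sides and cancels. Collect the known terms of each column as K = Σ(ρt)_known − 3.28 × (depth of known layers): K_1 = 98.1445 − 3.28×37.13 = −23.6419; K_2 = 0 − 3.28×(3.01 + 28.7) = −104.0088.
Balance: K_1 = K_2 + 28.7×ρ, so ρ = (K_1 − K_2)/28.7 = 80.3669/28.7 = 2.8 g/cm³.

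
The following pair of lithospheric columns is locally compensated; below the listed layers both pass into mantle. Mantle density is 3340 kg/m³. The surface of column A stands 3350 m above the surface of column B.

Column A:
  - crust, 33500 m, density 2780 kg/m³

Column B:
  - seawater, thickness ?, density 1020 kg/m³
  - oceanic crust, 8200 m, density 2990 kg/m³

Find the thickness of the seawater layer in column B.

2030 m

Take the compensation level at the base of the deeper column (depth z_c below the surface of column A) and equate Σ ρ_i t_i down to z_c; mantle fills any gap and the z_c terms cancel.
Column A: 33500×2780 + (z_c − 33500)×3340
Column B: 3350×0 + x×1020 + 8200×2990 + (z_c − 3350 − 8200 − x)×3340
The z_c×3340 term appears on both sides and cancels. Collect the known terms of each column as K = Σ(ρt)_known − 3340 × (depth of known layers): K_A = 93130000 − 3340×33500 = −18760000; K_B = 24518000 − 3340×(3350 + 8200) = −14059000.
Balance: K_A = K_B − x×(3340 − 1020), so x = (K_B − K_A)/(3340 − 1020) = 4701000/2320 = 2030 m.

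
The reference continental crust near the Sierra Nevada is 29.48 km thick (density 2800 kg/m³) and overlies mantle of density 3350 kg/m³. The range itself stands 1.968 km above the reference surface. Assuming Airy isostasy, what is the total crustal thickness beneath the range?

41.5 km

Root depth r = h ρ_c / (ρ_m − ρ_c) = 1.968 km × 2800 / 550 = 10.02 km.
Total thickness = T + h + r = 29.48 km + 1.968 km + 10.02 km = 41.5 km.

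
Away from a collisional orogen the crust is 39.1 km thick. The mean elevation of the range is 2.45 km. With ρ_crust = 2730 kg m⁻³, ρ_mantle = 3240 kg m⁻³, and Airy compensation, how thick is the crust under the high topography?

54.7 km

Root depth r = h ρ_c / (ρ_m − ρ_c) = 2.45 km × 2730 / 510 = 13.11 km.
Total thickness = T + h + r = 39.1 km + 2.45 km + 13.11 km = 54.7 km.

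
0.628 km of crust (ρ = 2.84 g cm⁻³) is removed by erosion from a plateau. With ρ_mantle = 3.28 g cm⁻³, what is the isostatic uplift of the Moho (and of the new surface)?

Unloading: uplift u = e ρ_c/ρ_m = 0.628 km × 2.84/3.28 = 0.544 km.

0.544 km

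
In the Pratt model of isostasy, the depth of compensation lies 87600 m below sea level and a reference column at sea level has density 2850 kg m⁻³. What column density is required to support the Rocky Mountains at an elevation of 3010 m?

2760 kg m⁻³

Pratt balance: ρ_ref D = ρ (D + h).
ρ = ρ_ref D/(D + h) = 2850 × 87600 m/(87600 m + 3010 m) = 2760 kg m⁻³.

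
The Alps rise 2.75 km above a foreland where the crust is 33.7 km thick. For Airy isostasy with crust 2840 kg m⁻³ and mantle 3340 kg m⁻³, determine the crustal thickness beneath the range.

Root depth r = h ρ_c / (ρ_m − ρ_c) = 2.75 km × 2840 / 500 = 15.62 km.
Total thickness = T + h + r = 33.7 km + 2.75 km + 15.62 km = 52.1 km.

52.1 km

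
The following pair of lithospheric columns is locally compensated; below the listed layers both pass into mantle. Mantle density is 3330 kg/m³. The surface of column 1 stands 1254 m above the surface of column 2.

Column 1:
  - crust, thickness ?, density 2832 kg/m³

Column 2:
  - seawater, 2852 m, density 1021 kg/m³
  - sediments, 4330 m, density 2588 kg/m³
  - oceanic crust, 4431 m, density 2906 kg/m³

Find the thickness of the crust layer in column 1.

31800 m

Take the compensation level at the base of the deeper column (depth z_c below the surface of column 1) and equate Σ ρ_i t_i down to z_c; mantle fills any gap and the z_c terms cancel.
Column 1: x×2832 + (z_c − 0 − x)×3330
Column 2: 1254×0 + 2852×1021 + 4330×2588 + 4431×2906 + (z_c − 1254 − 11613)×3330
The z_c×3330 term appears on both sides and cancels. Collect the known terms of each column as K = Σ(ρt)_known − 3330 × (depth of known layers): K_1 = 0 − 3330×0 = 0; K_2 = 26994418 − 3330×(1254 + 11613) = −15852692.
Balance: K_1 − x×(3330 − 2832) = K_2, so x = (K_1 − K_2)/(3330 − 2832) = 15852700/498 = 31800 m.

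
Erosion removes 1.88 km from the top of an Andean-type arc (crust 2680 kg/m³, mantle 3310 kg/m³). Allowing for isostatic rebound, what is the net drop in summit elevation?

0.358 km

Rebound u = e ρ_c/ρ_m = 1.88 km × 2680/3310 = 1.522 km.
Net surface drop = e − u = 1.88 km − 1.522 km = e (ρ_m − ρ_c)/ρ_m = 0.358 km.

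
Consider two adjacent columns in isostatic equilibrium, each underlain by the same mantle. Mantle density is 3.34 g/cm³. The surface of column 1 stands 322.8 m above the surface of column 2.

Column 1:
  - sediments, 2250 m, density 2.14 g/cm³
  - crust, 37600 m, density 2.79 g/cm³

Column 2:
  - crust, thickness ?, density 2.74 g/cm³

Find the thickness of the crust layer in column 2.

Take the compensation level at the base of the deeper column (depth z_c below the surface of column 1) and equate Σ ρ_i t_i down to z_c; mantle fills any gap and the z_c terms cancel.
Column 1: 2250×2.14 + 37600×2.79 + (z_c − 39850)×3.34
Column 2: 322.8×0 + x×2.74 + (z_c − 322.8 − 0 − x)×3.34
The z_c×3.34 term appears on both sides and cancels. Collect the known terms of each column as K = Σ(ρt)_known − 3.34 × (depth of known layers): K_1 = 109719 − 3.34×39850 = −23380; K_2 = 0 − 3.34×(322.8 + 0) = −1078.152.
Balance: K_1 = K_2 − x×(3.34 − 2.74), so x = (K_2 − K_1)/(3.34 − 2.74) = 22301.8/0.6 = 37200 m.

37200 m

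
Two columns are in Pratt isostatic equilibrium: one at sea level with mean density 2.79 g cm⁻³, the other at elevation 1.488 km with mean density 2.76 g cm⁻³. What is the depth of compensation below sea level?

137 km

ρ_ref D = ρ (D + h) → D (ρ_ref − ρ) = ρ h.
D = ρ h/(ρ_ref − ρ) = 2.76 × 1.488 km/(2.79 − 2.76) = 137 km.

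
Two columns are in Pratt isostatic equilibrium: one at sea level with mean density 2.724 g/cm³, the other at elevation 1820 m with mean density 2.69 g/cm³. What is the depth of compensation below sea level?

144000 m

ρ_ref D = ρ (D + h) → D (ρ_ref − ρ) = ρ h.
D = ρ h/(ρ_ref − ρ) = 2.69 × 1820 m/(2.724 − 2.69) = 144000 m.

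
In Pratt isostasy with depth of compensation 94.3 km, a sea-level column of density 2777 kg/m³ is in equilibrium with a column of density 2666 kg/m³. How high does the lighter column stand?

ρ_ref D = ρ (D + h) → h = D (ρ_ref − ρ)/ρ.
h = 94.3 km × (2777 − 2666)/2666 = 3.93 km.

3.93 km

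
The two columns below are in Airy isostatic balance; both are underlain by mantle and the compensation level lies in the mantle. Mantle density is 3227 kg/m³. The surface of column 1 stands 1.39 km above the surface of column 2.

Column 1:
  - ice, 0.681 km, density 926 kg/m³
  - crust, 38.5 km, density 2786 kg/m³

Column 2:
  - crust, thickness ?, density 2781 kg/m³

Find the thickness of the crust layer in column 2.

31.5 km

Take the compensation level at the base of the deeper column (depth z_c below the surface of column 1) and equate Σ ρ_i t_i down to z_c; mantle fills any gap and the z_c terms cancel.
Column 1: 0.681×926 + 38.5×2786 + (z_c − 39.181)×3227
Column 2: 1.39×0 + x×2781 + (z_c − 1.39 − 0 − x)×3227
The z_c×3227 term appears on both sides and cancels. Collect the known terms of each column as K = Σ(ρt)_known − 3227 × (depth of known layers): K_1 = 107891.606 − 3227×39.181 = −18545.481; K_2 = 0 − 3227×(1.39 + 0) = −4485.53.
Balance: K_1 = K_2 − x×(3227 − 2781), so x = (K_2 − K_1)/(3227 − 2781) = 14060/446 = 31.5 km.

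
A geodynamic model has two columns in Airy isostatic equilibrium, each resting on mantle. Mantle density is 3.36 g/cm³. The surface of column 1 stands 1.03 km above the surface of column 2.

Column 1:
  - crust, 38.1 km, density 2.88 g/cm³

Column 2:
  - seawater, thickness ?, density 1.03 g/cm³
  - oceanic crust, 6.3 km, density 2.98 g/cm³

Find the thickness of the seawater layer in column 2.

Take the compensation level at the base of the deeper column (depth z_c below the surface of column 1) and equate Σ ρ_i t_i down to z_c; mantle fills any gap and the z_c terms cancel.
Column 1: 38.1×2.88 + (z_c − 38.1)×3.36
Column 2: 1.03×0 + x×1.03 + 6.3×2.98 + (z_c − 1.03 − 6.3 − x)×3.36
The z_c×3.36 term appears on both sides and cancels. Collect the known terms of each column as K = Σ(ρt)_known − 3.36 × (depth of known layers): K_1 = 109.728 − 3.36×38.1 = −18.288; K_2 = 18.774 − 3.36×(1.03 + 6.3) = −5.8548.
Balance: K_1 = K_2 − x×(3.36 − 1.03), so x = (K_2 − K_1)/(3.36 − 1.03) = 12.4332/2.33 = 5.34 km.

5.34 km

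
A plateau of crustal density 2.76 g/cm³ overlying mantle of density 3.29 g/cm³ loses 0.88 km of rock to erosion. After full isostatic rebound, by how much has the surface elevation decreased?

0.142 km

Rebound u = e ρ_c/ρ_m = 0.88 km × 2.76/3.29 = 0.7382 km.
Net surface drop = e − u = 0.88 km − 0.7382 km = e (ρ_m − ρ_c)/ρ_m = 0.142 km.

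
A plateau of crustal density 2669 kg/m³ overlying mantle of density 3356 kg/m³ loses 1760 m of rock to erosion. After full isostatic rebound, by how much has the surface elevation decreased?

360 m

Rebound u = e ρ_c/ρ_m = 1760 m × 2669/3356 = 1400 m.
Net surface drop = e − u = 1760 m − 1400 m = e (ρ_m − ρ_c)/ρ_m = 360 m.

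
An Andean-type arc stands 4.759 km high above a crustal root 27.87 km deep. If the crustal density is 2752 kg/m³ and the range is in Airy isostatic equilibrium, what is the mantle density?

3220 kg/m³

Airy balance: ρ_c h = (ρ_m − ρ_c) r → ρ_m = ρ_c (1 + h/r).
ρ_m = 2752 × (1 + 4.759 km/27.87 km) = 3220 kg/m³.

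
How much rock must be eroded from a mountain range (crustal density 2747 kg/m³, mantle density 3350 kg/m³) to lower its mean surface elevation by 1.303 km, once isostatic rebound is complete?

Net drop Δ = e − u = e − e ρ_c/ρ_m = e (ρ_m − ρ_c)/ρ_m.
e = Δ ρ_m/(ρ_m − ρ_c) = 1.303 km × 3350/603 = 7.24 km.

7.24 km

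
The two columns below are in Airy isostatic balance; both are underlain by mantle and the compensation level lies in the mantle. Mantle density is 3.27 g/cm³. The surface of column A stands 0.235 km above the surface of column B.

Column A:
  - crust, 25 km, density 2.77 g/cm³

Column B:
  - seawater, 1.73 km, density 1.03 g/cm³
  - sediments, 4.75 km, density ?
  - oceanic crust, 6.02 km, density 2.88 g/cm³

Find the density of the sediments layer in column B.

Take the compensation level at the base of the deeper column (depth z_c below the surface of column A) and equate Σ ρ_i t_i down to z_c; mantle fills any gap and the z_c terms cancel.
Column A: 25×2.77 + (z_c − 25)×3.27
Column B: 0.235×0 + 1.73×1.03 + 4.75×ρ + 6.02×2.88 + (z_c − 0.235 − 12.5)×3.27
The z_c×3.27 term appears on both sides and cancels. Collect the known terms of each column as K = Σ(ρt)_known − 3.27 × (depth of known layers): K_A = 69.25 − 3.27×25 = −12.5; K_B = 19.1195 − 3.27×(0.235 + 12.5) = −22.52395.
Balance: K_A = K_B + 4.75×ρ, so ρ = (K_A − K_B)/4.75 = 10.0239/4.75 = 2.11 g/cm³.

2.11 g/cm³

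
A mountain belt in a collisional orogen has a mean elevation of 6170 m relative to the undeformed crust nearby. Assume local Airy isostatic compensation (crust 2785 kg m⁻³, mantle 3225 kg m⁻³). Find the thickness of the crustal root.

39100 m

Balancing pressure at the compensation depth: the weight of the topography is balanced by the buoyancy of the root, ρ_c h = (ρ_m − ρ_c) r.
r = h · ρ_c / (ρ_m − ρ_c) = 6170 m × 2785 / (3225 − 2785) = 39100 m.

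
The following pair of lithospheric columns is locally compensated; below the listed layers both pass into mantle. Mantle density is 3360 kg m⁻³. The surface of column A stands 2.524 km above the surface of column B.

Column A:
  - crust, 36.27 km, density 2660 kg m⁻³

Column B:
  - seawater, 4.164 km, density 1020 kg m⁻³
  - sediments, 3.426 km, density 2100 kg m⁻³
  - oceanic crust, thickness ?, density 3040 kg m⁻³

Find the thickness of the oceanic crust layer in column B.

Take the compensation level at the base of the deeper column (depth z_c below the surface of column A) and equate Σ ρ_i t_i down to z_c; mantle fills any gap and the z_c terms cancel.
Column A: 36.27×2660 + (z_c − 36.27)×3360
Column B: 2.524×0 + 4.164×1020 + 3.426×2100 + x×3040 + (z_c − 2.524 − 7.59 − x)×3360
The z_c×3360 term appears on both sides and cancels. Collect the known terms of each column as K = Σ(ρt)_known − 3360 × (depth of known layers): K_A = 96478.2 − 3360×36.27 = −25389; K_B = 11441.88 − 3360×(2.524 + 7.59) = −22541.16.
Balance: K_A = K_B − x×(3360 − 3040), so x = (K_B − K_A)/(3360 − 3040) = 2847.84/320 = 8.9 km.

8.9 km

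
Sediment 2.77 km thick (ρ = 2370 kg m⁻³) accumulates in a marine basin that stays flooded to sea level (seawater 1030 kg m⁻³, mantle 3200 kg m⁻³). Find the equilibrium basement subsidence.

Submarine loading: the sediment displaces seawater, and the subsidence is in turn flooded, so s (ρ_m − ρ_w) = t (ρ_sed − ρ_w).
s = 2.77 km × (2370 − 1030) / (3200 − 1030) = 1.71 km.

1.71 km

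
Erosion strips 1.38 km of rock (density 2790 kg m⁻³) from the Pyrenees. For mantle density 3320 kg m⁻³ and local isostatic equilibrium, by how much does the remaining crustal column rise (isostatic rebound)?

1.16 km

Unloading: uplift u = e ρ_c/ρ_m = 1.38 km × 2790/3320 = 1.16 km.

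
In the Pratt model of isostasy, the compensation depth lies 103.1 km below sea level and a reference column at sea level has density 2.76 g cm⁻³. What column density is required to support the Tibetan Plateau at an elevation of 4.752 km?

Pratt balance: ρ_ref D = ρ (D + h).
ρ = ρ_ref D/(D + h) = 2.76 × 103.1 km/(103.1 km + 4.752 km) = 2.64 g cm⁻³.

2.64 g cm⁻³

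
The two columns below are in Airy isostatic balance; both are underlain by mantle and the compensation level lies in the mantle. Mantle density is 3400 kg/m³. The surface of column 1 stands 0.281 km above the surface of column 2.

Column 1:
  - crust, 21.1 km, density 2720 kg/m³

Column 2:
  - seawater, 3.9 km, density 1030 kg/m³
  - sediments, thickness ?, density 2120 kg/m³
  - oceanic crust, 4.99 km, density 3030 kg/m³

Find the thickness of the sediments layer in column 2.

1.8 km

Take the compensation level at the base of the deeper column (depth z_c below the surface of column 1) and equate Σ ρ_i t_i down to z_c; mantle fills any gap and the z_c terms cancel.
Column 1: 21.1×2720 + (z_c − 21.1)×3400
Column 2: 0.281×0 + 3.9×1030 + x×2120 + 4.99×3030 + (z_c − 0.281 − 8.89 − x)×3400
The z_c×3400 term appears on both sides and cancels. Collect the known terms of each column as K = Σ(ρt)_known − 3400 × (depth of known layers): K_1 = 57392 − 3400×21.1 = −14348; K_2 = 19136.7 − 3400×(0.281 + 8.89) = −12044.7.
Balance: K_1 = K_2 − x×(3400 − 2120), so x = (K_2 − K_1)/(3400 − 2120) = 2303.3/1280 = 1.8 km.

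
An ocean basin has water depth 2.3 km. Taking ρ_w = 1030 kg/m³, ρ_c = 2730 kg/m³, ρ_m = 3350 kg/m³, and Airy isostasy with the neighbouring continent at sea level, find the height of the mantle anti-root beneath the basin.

6.31 km

Balancing pressure at the compensation depth: replacing crust with seawater at the top is compensated by replacing crust with mantle at the base: d (ρ_c − ρ_w) = a (ρ_m − ρ_c).
a = d (ρ_c − ρ_w)/(ρ_m − ρ_c) = 2.3 km × 1700/620 = 6.31 km.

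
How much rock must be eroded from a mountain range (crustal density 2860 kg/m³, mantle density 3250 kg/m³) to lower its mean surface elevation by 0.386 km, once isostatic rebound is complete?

3.22 km

Net drop Δ = e − u = e − e ρ_c/ρ_m = e (ρ_m − ρ_c)/ρ_m.
e = Δ ρ_m/(ρ_m − ρ_c) = 0.386 km × 3250/390 = 3.22 km.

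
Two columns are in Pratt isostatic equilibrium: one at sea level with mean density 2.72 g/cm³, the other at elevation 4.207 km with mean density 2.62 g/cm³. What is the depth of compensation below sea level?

110 km

ρ_ref D = ρ (D + h) → D (ρ_ref − ρ) = ρ h.
D = ρ h/(ρ_ref − ρ) = 2.62 × 4.207 km/(2.72 − 2.62) = 110 km.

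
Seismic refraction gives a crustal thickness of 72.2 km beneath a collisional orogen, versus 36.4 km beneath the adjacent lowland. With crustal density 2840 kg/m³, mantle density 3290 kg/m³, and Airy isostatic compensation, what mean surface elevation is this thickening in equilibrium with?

4.9 km

Excess crust Δ = 72.2 km − 36.4 km = 35.8 km, split between elevation h and root r with h + r = Δ.
Airy balance ρ_c h = (ρ_m − ρ_c) r gives r = h ρ_c/(ρ_m − ρ_c), so h (1 + ρ_c/(ρ_m − ρ_c)) = Δ, i.e. h = Δ (ρ_m − ρ_c)/ρ_m.
h = 35.8 km × 450/3290 = 4.9 km.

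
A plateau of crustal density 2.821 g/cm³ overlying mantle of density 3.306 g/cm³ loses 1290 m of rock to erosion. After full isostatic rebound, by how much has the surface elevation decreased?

189 m

Rebound u = e ρ_c/ρ_m = 1290 m × 2.821/3.306 = 1101 m.
Net surface drop = e − u = 1290 m − 1101 m = e (ρ_m − ρ_c)/ρ_m = 189 m.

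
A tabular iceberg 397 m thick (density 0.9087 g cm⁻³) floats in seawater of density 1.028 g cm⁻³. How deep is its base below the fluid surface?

Draft d = t ρ_obj/ρ_fluid = 397 m × 0.9087/1.028 = 351 m.

351 m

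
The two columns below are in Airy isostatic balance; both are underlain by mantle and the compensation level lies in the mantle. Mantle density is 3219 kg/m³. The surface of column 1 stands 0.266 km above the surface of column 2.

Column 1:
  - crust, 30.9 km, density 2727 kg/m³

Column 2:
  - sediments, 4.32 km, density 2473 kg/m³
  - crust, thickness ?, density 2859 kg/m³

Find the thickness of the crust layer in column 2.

30.9 km

Take the compensation level at the base of the deeper column (depth z_c below the surface of column 1) and equate Σ ρ_i t_i down to z_c; mantle fills any gap and the z_c terms cancel.
Column 1: 30.9×2727 + (z_c − 30.9)×3219
Column 2: 0.266×0 + 4.32×2473 + x×2859 + (z_c − 0.266 − 4.32 − x)×3219
The z_c×3219 term appears on both sides and cancels. Collect the known terms of each column as K = Σ(ρt)_known − 3219 × (depth of known layers): K_1 = 84264.3 − 3219×30.9 = −15202.8; K_2 = 10683.36 − 3219×(0.266 + 4.32) = −4078.974.
Balance: K_1 = K_2 − x×(3219 − 2859), so x = (K_2 − K_1)/(3219 − 2859) = 11123.8/360 = 30.9 km.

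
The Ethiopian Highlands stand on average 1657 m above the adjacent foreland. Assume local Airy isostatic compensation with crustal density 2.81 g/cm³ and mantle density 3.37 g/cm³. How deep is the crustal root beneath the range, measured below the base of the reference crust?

Balancing pressure at the compensation depth: the weight of the topography is balanced by the buoyancy of the root, ρ_c h = (ρ_m − ρ_c) r.
r = h · ρ_c / (ρ_m − ρ_c) = 1657 m × 2.81 / (3.37 − 2.81) = 8310 m.

8310 m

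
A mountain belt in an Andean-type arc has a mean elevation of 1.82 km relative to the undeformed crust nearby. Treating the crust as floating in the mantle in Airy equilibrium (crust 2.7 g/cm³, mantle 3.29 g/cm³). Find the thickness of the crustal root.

For local isostatic compensation: the weight of the topography is balanced by the buoyancy of the root, ρ_c h = (ρ_m − ρ_c) r.
r = h · ρ_c / (ρ_m − ρ_c) = 1.82 km × 2.7 / (3.29 − 2.7) = 8.33 km.

8.33 km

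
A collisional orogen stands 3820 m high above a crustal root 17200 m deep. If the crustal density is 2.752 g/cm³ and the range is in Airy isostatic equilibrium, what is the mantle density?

3.36 g/cm³

Airy balance: ρ_c h = (ρ_m − ρ_c) r → ρ_m = ρ_c (1 + h/r).
ρ_m = 2.752 × (1 + 3820 m/17200 m) = 3.36 g/cm³.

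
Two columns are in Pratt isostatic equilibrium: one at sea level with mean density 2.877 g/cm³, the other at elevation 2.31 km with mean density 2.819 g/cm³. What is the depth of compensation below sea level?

112 km

ρ_ref D = ρ (D + h) → D (ρ_ref − ρ) = ρ h.
D = ρ h/(ρ_ref − ρ) = 2.819 × 2.31 km/(2.877 − 2.819) = 112 km.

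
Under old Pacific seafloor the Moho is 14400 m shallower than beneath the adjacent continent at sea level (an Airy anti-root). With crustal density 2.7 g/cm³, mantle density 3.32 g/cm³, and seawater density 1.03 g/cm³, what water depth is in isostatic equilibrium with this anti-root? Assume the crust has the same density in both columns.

5350 m

Replacing a thickness d of crust by seawater at the top must be balanced by replacing crust with mantle at the base: d (ρ_c − ρ_w) = a (ρ_m − ρ_c).
d = a (ρ_m − ρ_c)/(ρ_c − ρ_w) = 14400 m × 0.62/1.67 = 5350 m.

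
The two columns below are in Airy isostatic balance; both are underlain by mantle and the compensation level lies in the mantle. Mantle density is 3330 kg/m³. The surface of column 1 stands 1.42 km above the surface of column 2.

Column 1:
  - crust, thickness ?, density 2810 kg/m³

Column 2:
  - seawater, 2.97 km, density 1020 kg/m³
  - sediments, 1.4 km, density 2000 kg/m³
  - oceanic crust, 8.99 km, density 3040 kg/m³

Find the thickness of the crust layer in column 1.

Take the compensation level at the base of the deeper column (depth z_c below the surface of column 1) and equate Σ ρ_i t_i down to z_c; mantle fills any gap and the z_c terms cancel.
Column 1: x×2810 + (z_c − 0 − x)×3330
Column 2: 1.42×0 + 2.97×1020 + 1.4×2000 + 8.99×3040 + (z_c − 1.42 − 13.36)×3330
The z_c×3330 term appears on both sides and cancels. Collect the known terms of each column as K = Σ(ρt)_known − 3330 × (depth of known layers): K_1 = 0 − 3330×0 = 0; K_2 = 33159 − 3330×(1.42 + 13.36) = −16058.4.
Balance: K_1 − x×(3330 − 2810) = K_2, so x = (K_1 − K_2)/(3330 − 2810) = 16058.4/520 = 30.9 km.

30.9 km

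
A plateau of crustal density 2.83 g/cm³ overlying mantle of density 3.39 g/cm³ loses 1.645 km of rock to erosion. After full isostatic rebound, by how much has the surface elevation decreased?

0.272 km

Rebound u = e ρ_c/ρ_m = 1.645 km × 2.83/3.39 = 1.373 km.
Net surface drop = e − u = 1.645 km − 1.373 km = e (ρ_m − ρ_c)/ρ_m = 0.272 km.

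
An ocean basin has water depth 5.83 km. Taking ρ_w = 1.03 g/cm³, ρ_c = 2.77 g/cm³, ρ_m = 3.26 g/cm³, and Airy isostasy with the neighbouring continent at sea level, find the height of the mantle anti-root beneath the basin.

20.7 km

In Airy isostatic equilibrium: replacing crust with seawater at the top is compensated by replacing crust with mantle at the base: d (ρ_c − ρ_w) = a (ρ_m − ρ_c).
a = d (ρ_c − ρ_w)/(ρ_m − ρ_c) = 5.83 km × 1.74/0.49 = 20.7 km.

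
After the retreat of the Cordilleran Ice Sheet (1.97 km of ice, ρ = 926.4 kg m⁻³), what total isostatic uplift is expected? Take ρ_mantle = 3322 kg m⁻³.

Removing the load lets mantle flow back in; uplift u satisfies ρ_ice t = ρ_m u.
u = t ρ_ice/ρ_m = 1.97 km × 926.4/3322 = 0.549 km.

0.549 km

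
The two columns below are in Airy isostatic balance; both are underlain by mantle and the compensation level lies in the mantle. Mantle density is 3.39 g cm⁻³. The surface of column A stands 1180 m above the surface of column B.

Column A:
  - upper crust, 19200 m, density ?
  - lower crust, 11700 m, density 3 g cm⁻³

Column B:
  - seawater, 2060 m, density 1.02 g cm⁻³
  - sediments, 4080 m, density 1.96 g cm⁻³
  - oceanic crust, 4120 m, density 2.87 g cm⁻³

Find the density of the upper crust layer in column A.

Take the compensation level at the base of the deeper column (depth z_c below the surface of column A) and equate Σ ρ_i t_i down to z_c; mantle fills any gap and the z_c terms cancel.
Column A: 19200×ρ + 11700×3 + (z_c − 30900)×3.39
Column B: 1180×0 + 2060×1.02 + 4080×1.96 + 4120×2.87 + (z_c − 1180 − 10260)×3.39
The z_c×3.39 term appears on both sides and cancels. Collect the known terms of each column as K = Σ(ρt)_known − 3.39 × (depth of known layers): K_A = 35100 − 3.39×30900 = −69651; K_B = 21922.4 − 3.39×(1180 + 10260) = −16859.2.
Balance: K_A + 19200×ρ = K_B, so ρ = (K_B − K_A)/19200 = 52791.8/19200 = 2.75 g cm⁻³.

2.75 g cm⁻³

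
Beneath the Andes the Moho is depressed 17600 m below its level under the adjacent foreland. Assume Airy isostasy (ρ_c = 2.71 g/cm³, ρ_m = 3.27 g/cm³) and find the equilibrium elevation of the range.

3640 m

For local isostatic compensation: ρ_c h = (ρ_m − ρ_c) r.
h = r (ρ_m − ρ_c) / ρ_c = 17600 m × (3.27 − 2.71) / 2.71 = 3640 m.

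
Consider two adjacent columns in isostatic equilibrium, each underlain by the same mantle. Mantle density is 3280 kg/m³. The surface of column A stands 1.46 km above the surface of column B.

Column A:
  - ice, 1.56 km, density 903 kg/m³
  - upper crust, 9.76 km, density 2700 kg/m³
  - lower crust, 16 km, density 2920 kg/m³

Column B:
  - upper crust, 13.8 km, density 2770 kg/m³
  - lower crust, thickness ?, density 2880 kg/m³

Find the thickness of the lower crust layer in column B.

8.26 km

Take the compensation level at the base of the deeper column (depth z_c below the surface of column A) and equate Σ ρ_i t_i down to z_c; mantle fills any gap and the z_c terms cancel.
Column A: 1.56×903 + 9.76×2700 + 16×2920 + (z_c − 27.32)×3280
Column B: 1.46×0 + 13.8×2770 + x×2880 + (z_c − 1.46 − 13.8 − x)×3280
The z_c×3280 term appears on both sides and cancels. Collect the known terms of each column as K = Σ(ρt)_known − 3280 × (depth of known layers): K_A = 74480.68 − 3280×27.32 = −15128.92; K_B = 38226 − 3280×(1.46 + 13.8) = −11826.8.
Balance: K_A = K_B − x×(3280 − 2880), so x = (K_B − K_A)/(3280 − 2880) = 3302.12/400 = 8.26 km.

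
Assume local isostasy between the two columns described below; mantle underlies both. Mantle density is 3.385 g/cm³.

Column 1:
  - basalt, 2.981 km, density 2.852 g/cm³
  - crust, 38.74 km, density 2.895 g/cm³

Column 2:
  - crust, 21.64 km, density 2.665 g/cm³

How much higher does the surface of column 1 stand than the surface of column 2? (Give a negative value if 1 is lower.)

For any compensation level in the mantle, the mantle terms cancel and isostasy reduces to e = (Σt_1 − Σt_2) − (Σ(ρt)_1 − Σ(ρt)_2) / ρ_m.
Σt_1 = 41.721 km; Σt_2 = 21.64 km; Σ(ρt)_1 = 120.654112; Σ(ρt)_2 = 57.6706 (in km·g/cm³).
e = (41.721 − 21.64) − (120.654112 − 57.6706) / 3.385 = 1.47 km.

1.47 km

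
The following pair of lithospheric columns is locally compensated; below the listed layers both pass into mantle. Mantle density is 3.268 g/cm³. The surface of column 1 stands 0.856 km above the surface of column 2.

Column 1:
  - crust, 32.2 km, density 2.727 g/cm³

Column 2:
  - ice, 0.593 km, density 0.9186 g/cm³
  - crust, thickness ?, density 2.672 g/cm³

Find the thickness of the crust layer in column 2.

22.2 km

Take the compensation level at the base of the deeper column (depth z_c below the surface of column 1) and equate Σ ρ_i t_i down to z_c; mantle fills any gap and the z_c terms cancel.
Column 1: 32.2×2.727 + (z_c − 32.2)×3.268
Column 2: 0.856×0 + 0.593×0.9186 + x×2.672 + (z_c − 0.856 − 0.593 − x)×3.268
The z_c×3.268 term appears on both sides and cancels. Collect the known terms of each column as K = Σ(ρt)_known − 3.268 × (depth of known layers): K_1 = 87.8094 − 3.268×32.2 = −17.4202; K_2 = 0.5447298 − 3.268×(0.856 + 0.593) = −4.1906022.
Balance: K_1 = K_2 − x×(3.268 − 2.672), so x = (K_2 − K_1)/(3.268 − 2.672) = 13.2296/0.596 = 22.2 km.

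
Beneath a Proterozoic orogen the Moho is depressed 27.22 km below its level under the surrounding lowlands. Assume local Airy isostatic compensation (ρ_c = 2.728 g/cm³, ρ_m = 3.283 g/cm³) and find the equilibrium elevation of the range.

5.54 km

In Airy isostatic equilibrium: ρ_c h = (ρ_m − ρ_c) r.
h = r (ρ_m − ρ_c) / ρ_c = 27.22 km × (3.283 − 2.728) / 2.728 = 5.54 km.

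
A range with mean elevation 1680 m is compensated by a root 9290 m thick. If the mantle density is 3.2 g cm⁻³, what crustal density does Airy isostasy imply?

2.71 g cm⁻³

ρ_c h = (ρ_m − ρ_c) r → ρ_c (h + r) = ρ_m r → ρ_c = ρ_m r / (h + r).
ρ_c = 3.2 × 9290 m / (1680 m + 9290 m) = 2.71 g cm⁻³.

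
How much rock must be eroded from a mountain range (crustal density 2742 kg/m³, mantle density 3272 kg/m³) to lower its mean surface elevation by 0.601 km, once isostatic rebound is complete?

Net drop Δ = e − u = e − e ρ_c/ρ_m = e (ρ_m − ρ_c)/ρ_m.
e = Δ ρ_m/(ρ_m − ρ_c) = 0.601 km × 3272/530 = 3.71 km.

3.71 km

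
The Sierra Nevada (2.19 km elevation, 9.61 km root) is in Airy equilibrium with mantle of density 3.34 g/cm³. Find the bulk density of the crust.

2.72 g/cm³

ρ_c h = (ρ_m − ρ_c) r → ρ_c (h + r) = ρ_m r → ρ_c = ρ_m r / (h + r).
ρ_c = 3.34 × 9.61 km / (2.19 km + 9.61 km) = 2.72 g/cm³.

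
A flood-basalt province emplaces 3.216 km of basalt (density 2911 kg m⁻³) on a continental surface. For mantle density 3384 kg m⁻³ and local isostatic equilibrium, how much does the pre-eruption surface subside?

2.77 km

Subaerial loading: s = t ρ_load / ρ_m.
s = 3.216 km × 2911/3384 = 2.77 km.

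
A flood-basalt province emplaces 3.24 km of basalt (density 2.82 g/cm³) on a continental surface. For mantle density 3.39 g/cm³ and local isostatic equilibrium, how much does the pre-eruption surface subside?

Subaerial loading: s = t ρ_load / ρ_m.
s = 3.24 km × 2.82/3.39 = 2.7 km.

2.7 km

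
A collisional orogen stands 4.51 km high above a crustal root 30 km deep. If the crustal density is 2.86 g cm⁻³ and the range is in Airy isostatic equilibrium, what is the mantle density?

Airy balance: ρ_c h = (ρ_m − ρ_c) r → ρ_m = ρ_c (1 + h/r).
ρ_m = 2.86 × (1 + 4.51 km/30 km) = 3.29 g cm⁻³.

3.29 g cm⁻³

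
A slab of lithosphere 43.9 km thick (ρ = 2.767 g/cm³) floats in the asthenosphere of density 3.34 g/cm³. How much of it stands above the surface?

Floating equilibrium: submerged depth d = t ρ_obj/ρ_fluid = 43.9 km × 2.767/3.34 = 36.37 km.
Freeboard = t − d = 43.9 km − 36.37 km = 7.53 km.

7.53 km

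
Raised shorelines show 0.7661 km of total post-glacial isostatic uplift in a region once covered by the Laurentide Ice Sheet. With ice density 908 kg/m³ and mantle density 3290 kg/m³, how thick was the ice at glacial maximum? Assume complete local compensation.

2.78 km

u = t ρ_ice/ρ_m → t = u ρ_m/ρ_ice = 0.7661 km × 3290/908 = 2.78 km.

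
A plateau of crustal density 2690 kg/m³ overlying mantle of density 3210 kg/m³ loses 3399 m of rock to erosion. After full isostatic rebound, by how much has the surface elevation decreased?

Rebound u = e ρ_c/ρ_m = 3399 m × 2690/3210 = 2848 m.
Net surface drop = e − u = 3399 m − 2848 m = e (ρ_m − ρ_c)/ρ_m = 551 m.

551 m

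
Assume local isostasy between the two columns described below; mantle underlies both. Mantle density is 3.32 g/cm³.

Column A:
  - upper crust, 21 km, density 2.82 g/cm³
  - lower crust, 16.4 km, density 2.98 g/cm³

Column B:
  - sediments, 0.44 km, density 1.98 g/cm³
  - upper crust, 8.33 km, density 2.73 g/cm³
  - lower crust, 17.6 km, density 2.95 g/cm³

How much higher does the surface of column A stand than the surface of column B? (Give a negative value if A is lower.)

For any compensation level in the mantle, the mantle terms cancel and isostasy reduces to e = (Σt_A − Σt_B) − (Σ(ρt)_A − Σ(ρt)_B) / ρ_m.
Σt_A = 37.4 km; Σt_B = 26.37 km; Σ(ρt)_A = 108.092; Σ(ρt)_B = 75.5321 (in km·g/cm³).
e = (37.4 − 26.37) − (108.092 − 75.5321) / 3.32 = 1.22 km.

1.22 km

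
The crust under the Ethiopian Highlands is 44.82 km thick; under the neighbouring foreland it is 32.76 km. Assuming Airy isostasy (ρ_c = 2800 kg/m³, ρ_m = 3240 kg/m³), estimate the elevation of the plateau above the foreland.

1.64 km

Excess crust Δ = 44.82 km − 32.76 km = 12.06 km, split between elevation h and root r with h + r = Δ.
Airy balance ρ_c h = (ρ_m − ρ_c) r gives r = h ρ_c/(ρ_m − ρ_c), so h (1 + ρ_c/(ρ_m − ρ_c)) = Δ, i.e. h = Δ (ρ_m − ρ_c)/ρ_m.
h = 12.06 km × 440/3240 = 1.64 km.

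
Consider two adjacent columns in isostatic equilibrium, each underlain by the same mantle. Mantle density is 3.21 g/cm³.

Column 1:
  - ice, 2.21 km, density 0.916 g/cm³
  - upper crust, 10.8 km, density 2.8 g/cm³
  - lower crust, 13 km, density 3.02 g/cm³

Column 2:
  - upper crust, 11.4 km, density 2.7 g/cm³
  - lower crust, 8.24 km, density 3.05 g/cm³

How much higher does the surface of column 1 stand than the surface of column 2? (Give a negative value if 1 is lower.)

For any compensation level in the mantle, the mantle terms cancel and isostasy reduces to e = (Σt_1 − Σt_2) − (Σ(ρt)_1 − Σ(ρt)_2) / ρ_m.
Σt_1 = 26.01 km; Σt_2 = 19.64 km; Σ(ρt)_1 = 71.52436; Σ(ρt)_2 = 55.912 (in km·g/cm³).
e = (26.01 − 19.64) − (71.52436 − 55.912) / 3.21 = 1.51 km.

1.51 km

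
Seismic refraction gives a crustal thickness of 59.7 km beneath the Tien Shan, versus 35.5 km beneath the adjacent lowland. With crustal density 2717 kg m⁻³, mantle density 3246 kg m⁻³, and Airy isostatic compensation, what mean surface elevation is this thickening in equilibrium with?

3.94 km

Excess crust Δ = 59.7 km − 35.5 km = 24.2 km, split between elevation h and root r with h + r = Δ.
Airy balance ρ_c h = (ρ_m − ρ_c) r gives r = h ρ_c/(ρ_m − ρ_c), so h (1 + ρ_c/(ρ_m − ρ_c)) = Δ, i.e. h = Δ (ρ_m − ρ_c)/ρ_m.
h = 24.2 km × 529/3246 = 3.94 km.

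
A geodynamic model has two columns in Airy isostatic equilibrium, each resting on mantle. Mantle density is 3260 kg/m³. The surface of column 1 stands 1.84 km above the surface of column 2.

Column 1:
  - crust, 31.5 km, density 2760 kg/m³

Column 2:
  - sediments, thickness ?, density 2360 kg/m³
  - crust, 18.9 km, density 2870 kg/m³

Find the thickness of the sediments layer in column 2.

Take the compensation level at the base of the deeper column (depth z_c below the surface of column 1) and equate Σ ρ_i t_i down to z_c; mantle fills any gap and the z_c terms cancel.
Column 1: 31.5×2760 + (z_c − 31.5)×3260
Column 2: 1.84×0 + x×2360 + 18.9×2870 + (z_c − 1.84 − 18.9 − x)×3260
The z_c×3260 term appears on both sides and cancels. Collect the known terms of each column as K = Σ(ρt)_known − 3260 × (depth of known layers): K_1 = 86940 − 3260×31.5 = −15750; K_2 = 54243 − 3260×(1.84 + 18.9) = −13369.4.
Balance: K_1 = K_2 − x×(3260 − 2360), so x = (K_2 − K_1)/(3260 − 2360) = 2380.6/900 = 2.65 km.

2.65 km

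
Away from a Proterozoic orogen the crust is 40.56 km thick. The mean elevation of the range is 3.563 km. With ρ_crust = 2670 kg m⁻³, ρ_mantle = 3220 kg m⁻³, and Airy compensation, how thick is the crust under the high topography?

Root depth r = h ρ_c / (ρ_m − ρ_c) = 3.563 km × 2670 / 550 = 17.3 km.
Total thickness = T + h + r = 40.56 km + 3.563 km + 17.3 km = 61.4 km.

61.4 km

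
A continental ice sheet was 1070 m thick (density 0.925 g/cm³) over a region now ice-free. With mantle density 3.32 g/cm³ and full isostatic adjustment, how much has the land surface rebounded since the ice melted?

Removing the load lets mantle flow back in; uplift u satisfies ρ_ice t = ρ_m u.
u = t ρ_ice/ρ_m = 1070 m × 0.925/3.32 = 298 m.

298 m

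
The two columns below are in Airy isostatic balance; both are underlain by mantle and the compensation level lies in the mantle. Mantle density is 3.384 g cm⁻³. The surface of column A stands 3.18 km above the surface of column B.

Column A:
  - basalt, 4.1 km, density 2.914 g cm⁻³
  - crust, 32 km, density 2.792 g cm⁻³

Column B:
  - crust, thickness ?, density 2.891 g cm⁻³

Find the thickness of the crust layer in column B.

20.5 km

Take the compensation level at the base of the deeper column (depth z_c below the surface of column A) and equate Σ ρ_i t_i down to z_c; mantle fills any gap and the z_c terms cancel.
Column A: 4.1×2.914 + 32×2.792 + (z_c − 36.1)×3.384
Column B: 3.18×0 + x×2.891 + (z_c − 3.18 − 0 − x)×3.384
The z_c×3.384 term appears on both sides and cancels. Collect the known terms of each column as K = Σ(ρt)_known − 3.384 × (depth of known layers): K_A = 101.2914 − 3.384×36.1 = −20.871; K_B = 0 − 3.384×(3.18 + 0) = −10.76112.
Balance: K_A = K_B − x×(3.384 − 2.891), so x = (K_B − K_A)/(3.384 − 2.891) = 10.1099/0.493 = 20.5 km.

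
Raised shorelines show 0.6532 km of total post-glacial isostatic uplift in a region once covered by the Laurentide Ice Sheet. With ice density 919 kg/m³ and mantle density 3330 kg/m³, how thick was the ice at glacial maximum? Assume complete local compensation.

u = t ρ_ice/ρ_m → t = u ρ_m/ρ_ice = 0.6532 km × 3330/919 = 2.37 km.

2.37 km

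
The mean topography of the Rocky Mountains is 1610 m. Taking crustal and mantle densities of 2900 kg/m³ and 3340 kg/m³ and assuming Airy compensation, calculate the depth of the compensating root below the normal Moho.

10600 m

Balancing pressure at the compensation depth: the weight of the topography is balanced by the buoyancy of the root, ρ_c h = (ρ_m − ρ_c) r.
r = h · ρ_c / (ρ_m − ρ_c) = 1610 m × 2900 / (3340 − 2900) = 10600 m.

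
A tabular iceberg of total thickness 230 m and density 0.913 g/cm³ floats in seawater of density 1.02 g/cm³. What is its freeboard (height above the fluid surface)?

Floating equilibrium: submerged depth d = t ρ_obj/ρ_fluid = 230 m × 0.913/1.02 = 205.9 m.
Freeboard = t − d = 230 m − 205.9 m = 24.1 m.

24.1 m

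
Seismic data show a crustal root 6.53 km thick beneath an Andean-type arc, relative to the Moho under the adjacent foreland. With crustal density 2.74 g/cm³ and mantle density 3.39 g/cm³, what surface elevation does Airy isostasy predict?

Isostatic balance requires: ρ_c h = (ρ_m − ρ_c) r.
h = r (ρ_m − ρ_c) / ρ_c = 6.53 km × (3.39 − 2.74) / 2.74 = 1.55 km.

1.55 km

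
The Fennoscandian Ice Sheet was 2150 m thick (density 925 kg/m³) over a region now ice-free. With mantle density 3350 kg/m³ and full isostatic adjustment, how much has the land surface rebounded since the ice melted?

Removing the load lets mantle flow back in; uplift u satisfies ρ_ice t = ρ_m u.
u = t ρ_ice/ρ_m = 2150 m × 925/3350 = 594 m.

594 m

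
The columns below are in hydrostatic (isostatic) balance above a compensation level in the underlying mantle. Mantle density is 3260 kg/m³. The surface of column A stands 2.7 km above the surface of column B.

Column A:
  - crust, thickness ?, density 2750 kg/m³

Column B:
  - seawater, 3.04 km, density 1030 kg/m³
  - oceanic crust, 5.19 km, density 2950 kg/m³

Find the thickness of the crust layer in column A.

Take the compensation level at the base of the deeper column (depth z_c below the surface of column A) and equate Σ ρ_i t_i down to z_c; mantle fills any gap and the z_c terms cancel.
Column A: x×2750 + (z_c − 0 − x)×3260
Column B: 2.7×0 + 3.04×1030 + 5.19×2950 + (z_c − 2.7 − 8.23)×3260
The z_c×3260 term appears on both sides and cancels. Collect the known terms of each column as K = Σ(ρt)_known − 3260 × (depth of known layers): K_A = 0 − 3260×0 = 0; K_B = 18441.7 − 3260×(2.7 + 8.23) = −17190.1.
Balance: K_A − x×(3260 − 2750) = K_B, so x = (K_A − K_B)/(3260 − 2750) = 17190.1/510 = 33.7 km.

33.7 km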